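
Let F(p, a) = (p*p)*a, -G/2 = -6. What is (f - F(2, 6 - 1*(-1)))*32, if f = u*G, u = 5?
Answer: 1024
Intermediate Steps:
G = 12 (G = -2*(-6) = 12)
F(p, a) = a*p² (F(p, a) = p²*a = a*p²)
f = 60 (f = 5*12 = 60)
(f - F(2, 6 - 1*(-1)))*32 = (60 - (6 - 1*(-1))*2²)*32 = (60 - (6 + 1)*4)*32 = (60 - 7*4)*32 = (60 - 1*28)*32 = (60 - 28)*32 = 32*32 = 1024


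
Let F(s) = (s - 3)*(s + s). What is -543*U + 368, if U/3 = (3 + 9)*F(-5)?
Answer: -1563472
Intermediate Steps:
F(s) = 2*s*(-3 + s) (F(s) = (-3 + s)*(2*s) = 2*s*(-3 + s))
U = 2880 (U = 3*((3 + 9)*(2*(-5)*(-3 - 5))) = 3*(12*(2*(-5)*(-8))) = 3*(12*80) = 3*960 = 2880)
-543*U + 368 = -543*2880 + 368 = -1563840 + 368 = -1563472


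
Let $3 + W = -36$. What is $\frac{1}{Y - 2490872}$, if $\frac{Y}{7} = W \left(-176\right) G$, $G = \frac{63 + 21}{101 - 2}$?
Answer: $- \frac{1}{2450104} \approx -4.0815 \cdot 10^{-7}$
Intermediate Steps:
$W = -39$ ($W = -3 - 36 = -39$)
$G = \frac{28}{33}$ ($G = \frac{84}{99} = 84 \cdot \frac{1}{99} = \frac{28}{33} \approx 0.84848$)
$Y = 40768$ ($Y = 7 \left(-39\right) \left(-176\right) \frac{28}{33} = 7 \cdot 6864 \cdot \frac{28}{33} = 7 \cdot 5824 = 40768$)
$\frac{1}{Y - 2490872} = \frac{1}{40768 - 2490872} = \frac{1}{-2450104} = - \frac{1}{2450104}$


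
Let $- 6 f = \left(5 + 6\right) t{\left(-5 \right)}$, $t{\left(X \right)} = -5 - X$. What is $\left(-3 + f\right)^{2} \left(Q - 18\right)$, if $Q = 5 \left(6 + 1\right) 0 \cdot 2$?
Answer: $-162$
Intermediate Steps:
$f = 0$ ($f = - \frac{\left(5 + 6\right) \left(-5 - -5\right)}{6} = - \frac{11 \left(-5 + 5\right)}{6} = - \frac{11 \cdot 0}{6} = \left(- \frac{1}{6}\right) 0 = 0$)
$Q = 0$ ($Q = 5 \cdot 7 \cdot 0 \cdot 2 = 5 \cdot 0 \cdot 2 = 0 \cdot 2 = 0$)
$\left(-3 + f\right)^{2} \left(Q - 18\right) = \left(-3 + 0\right)^{2} \left(0 - 18\right) = \left(-3\right)^{2} \left(-18\right) = 9 \left(-18\right) = -162$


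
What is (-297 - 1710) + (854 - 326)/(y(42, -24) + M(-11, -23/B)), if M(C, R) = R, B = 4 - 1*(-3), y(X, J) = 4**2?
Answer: -174927/89 ≈ -1965.5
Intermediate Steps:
y(X, J) = 16
B = 7 (B = 4 + 3 = 7)
(-297 - 1710) + (854 - 326)/(y(42, -24) + M(-11, -23/B)) = (-297 - 1710) + (854 - 326)/(16 - 23/7) = -2007 + 528/(16 - 23*1/7) = -2007 + 528/(16 - 23/7) = -2007 + 528/(89/7) = -2007 + 528*(7/89) = -2007 + 3696/89 = -174927/89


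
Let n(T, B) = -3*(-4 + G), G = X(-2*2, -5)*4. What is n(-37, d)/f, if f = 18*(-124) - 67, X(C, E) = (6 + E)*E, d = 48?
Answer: -72/2299 ≈ -0.031318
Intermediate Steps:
X(C, E) = E*(6 + E)
G = -20 (G = -5*(6 - 5)*4 = -5*1*4 = -5*4 = -20)
f = -2299 (f = -2232 - 67 = -2299)
n(T, B) = 72 (n(T, B) = -3*(-4 - 20) = -3*(-24) = 72)
n(-37, d)/f = 72/(-2299) = 72*(-1/2299) = -72/2299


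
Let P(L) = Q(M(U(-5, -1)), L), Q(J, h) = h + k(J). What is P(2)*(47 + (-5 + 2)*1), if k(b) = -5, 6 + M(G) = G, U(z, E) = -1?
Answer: -132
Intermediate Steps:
M(G) = -6 + G
Q(J, h) = -5 + h (Q(J, h) = h - 5 = -5 + h)
P(L) = -5 + L
P(2)*(47 + (-5 + 2)*1) = (-5 + 2)*(47 + (-5 + 2)*1) = -3*(47 - 3*1) = -3*(47 - 3) = -3*44 = -132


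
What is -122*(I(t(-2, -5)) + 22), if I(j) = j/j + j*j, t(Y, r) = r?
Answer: -5856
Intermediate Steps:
I(j) = 1 + j²
-122*(I(t(-2, -5)) + 22) = -122*((1 + (-5)²) + 22) = -122*((1 + 25) + 22) = -122*(26 + 22) = -122*48 = -5856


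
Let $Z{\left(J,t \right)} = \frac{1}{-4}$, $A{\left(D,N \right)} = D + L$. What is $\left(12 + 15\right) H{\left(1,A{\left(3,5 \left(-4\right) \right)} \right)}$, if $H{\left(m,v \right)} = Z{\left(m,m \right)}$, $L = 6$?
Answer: $- \frac{27}{4} \approx -6.75$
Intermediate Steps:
$A{\left(D,N \right)} = 6 + D$ ($A{\left(D,N \right)} = D + 6 = 6 + D$)
$Z{\left(J,t \right)} = - \frac{1}{4}$
$H{\left(m,v \right)} = - \frac{1}{4}$
$\left(12 + 15\right) H{\left(1,A{\left(3,5 \left(-4\right) \right)} \right)} = \left(12 + 15\right) \left(- \frac{1}{4}\right) = 27 \left(- \frac{1}{4}\right) = - \frac{27}{4}$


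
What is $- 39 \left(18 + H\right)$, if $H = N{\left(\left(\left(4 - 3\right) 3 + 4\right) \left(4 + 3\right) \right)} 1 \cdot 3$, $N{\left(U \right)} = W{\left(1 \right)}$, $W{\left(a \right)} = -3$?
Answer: $-351$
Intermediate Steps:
$N{\left(U \right)} = -3$
$H = -9$ ($H = \left(-3\right) 1 \cdot 3 = \left(-3\right) 3 = -9$)
$- 39 \left(18 + H\right) = - 39 \left(18 - 9\right) = \left(-39\right) 9 = -351$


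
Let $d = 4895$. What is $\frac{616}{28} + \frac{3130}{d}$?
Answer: $\frac{22164}{979} \approx 22.639$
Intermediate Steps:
$\frac{616}{28} + \frac{3130}{d} = \frac{616}{28} + \frac{3130}{4895} = 616 \cdot \frac{1}{28} + 3130 \cdot \frac{1}{4895} = 22 + \frac{626}{979} = \frac{22164}{979}$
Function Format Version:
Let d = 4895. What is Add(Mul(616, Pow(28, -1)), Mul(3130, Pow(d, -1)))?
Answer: Rational(22164, 979) ≈ 22.639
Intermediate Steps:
Add(Mul(616, Pow(28, -1)), Mul(3130, Pow(d, -1))) = Add(Mul(616, Pow(28, -1)), Mul(3130, Pow(4895, -1))) = Add(Mul(616, Rational(1, 28)), Mul(3130, Rational(1, 4895))) = Add(22, Rational(626, 979)) = Rational(22164, 979)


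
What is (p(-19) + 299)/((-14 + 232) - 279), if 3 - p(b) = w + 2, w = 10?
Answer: -290/61 ≈ -4.7541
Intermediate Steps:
p(b) = -9 (p(b) = 3 - (10 + 2) = 3 - 1*12 = 3 - 12 = -9)
(p(-19) + 299)/((-14 + 232) - 279) = (-9 + 299)/((-14 + 232) - 279) = 290/(218 - 279) = 290/(-61) = 290*(-1/61) = -290/61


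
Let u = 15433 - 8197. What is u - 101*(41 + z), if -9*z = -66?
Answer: 7063/3 ≈ 2354.3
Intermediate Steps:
z = 22/3 (z = -1/9*(-66) = 22/3 ≈ 7.3333)
u = 7236
u - 101*(41 + z) = 7236 - 101*(41 + 22/3) = 7236 - 101*145/3 = 7236 - 1*14645/3 = 7236 - 14645/3 = 7063/3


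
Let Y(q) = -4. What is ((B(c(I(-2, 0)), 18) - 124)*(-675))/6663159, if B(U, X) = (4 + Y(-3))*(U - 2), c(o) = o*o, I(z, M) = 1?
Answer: 9300/740351 ≈ 0.012562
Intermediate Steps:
c(o) = o**2
B(U, X) = 0 (B(U, X) = (4 - 4)*(U - 2) = 0*(-2 + U) = 0)
((B(c(I(-2, 0)), 18) - 124)*(-675))/6663159 = ((0 - 124)*(-675))/6663159 = -124*(-675)*(1/6663159) = 83700*(1/6663159) = 9300/740351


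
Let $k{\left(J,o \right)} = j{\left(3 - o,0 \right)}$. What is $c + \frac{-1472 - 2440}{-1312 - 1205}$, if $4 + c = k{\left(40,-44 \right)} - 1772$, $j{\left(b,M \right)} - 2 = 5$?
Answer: $- \frac{1482887}{839} \approx -1767.4$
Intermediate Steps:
$j{\left(b,M \right)} = 7$ ($j{\left(b,M \right)} = 2 + 5 = 7$)
$k{\left(J,o \right)} = 7$
$c = -1769$ ($c = -4 + \left(7 - 1772\right) = -4 - 1765 = -1769$)
$c + \frac{-1472 - 2440}{-1312 - 1205} = -1769 + \frac{-1472 - 2440}{-1312 - 1205} = -1769 - \frac{3912}{-2517} = -1769 - - \frac{1304}{839} = -1769 + \frac{1304}{839} = - \frac{1482887}{839}$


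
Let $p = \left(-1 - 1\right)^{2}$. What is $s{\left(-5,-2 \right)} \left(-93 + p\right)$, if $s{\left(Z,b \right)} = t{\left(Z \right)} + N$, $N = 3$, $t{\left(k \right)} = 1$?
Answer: $-356$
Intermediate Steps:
$s{\left(Z,b \right)} = 4$ ($s{\left(Z,b \right)} = 1 + 3 = 4$)
$p = 4$ ($p = \left(-2\right)^{2} = 4$)
$s{\left(-5,-2 \right)} \left(-93 + p\right) = 4 \left(-93 + 4\right) = 4 \left(-89\right) = -356$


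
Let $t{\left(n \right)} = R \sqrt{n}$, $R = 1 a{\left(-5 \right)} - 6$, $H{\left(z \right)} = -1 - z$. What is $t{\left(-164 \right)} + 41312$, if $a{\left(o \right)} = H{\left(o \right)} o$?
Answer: $41312 - 52 i \sqrt{41} \approx 41312.0 - 332.96 i$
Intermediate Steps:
$a{\left(o \right)} = o \left(-1 - o\right)$ ($a{\left(o \right)} = \left(-1 - o\right) o = o \left(-1 - o\right)$)
$R = -26$ ($R = 1 \left(\left(-1\right) \left(-5\right) \left(1 - 5\right)\right) - 6 = 1 \left(\left(-1\right) \left(-5\right) \left(-4\right)\right) - 6 = 1 \left(-20\right) - 6 = -20 - 6 = -26$)
$t{\left(n \right)} = - 26 \sqrt{n}$
$t{\left(-164 \right)} + 41312 = - 26 \sqrt{-164} + 41312 = - 26 \cdot 2 i \sqrt{41} + 41312 = - 52 i \sqrt{41} + 41312 = 41312 - 52 i \sqrt{41}$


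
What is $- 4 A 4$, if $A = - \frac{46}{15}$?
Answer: $\frac{736}{15} \approx 49.067$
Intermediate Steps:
$A = - \frac{46}{15}$ ($A = \left(-46\right) \frac{1}{15} = - \frac{46}{15} \approx -3.0667$)
$- 4 A 4 = \left(-4\right) \left(- \frac{46}{15}\right) 4 = \frac{184}{15} \cdot 4 = \frac{736}{15}$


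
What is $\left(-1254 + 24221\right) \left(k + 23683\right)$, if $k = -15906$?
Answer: $178614359$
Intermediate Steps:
$\left(-1254 + 24221\right) \left(k + 23683\right) = \left(-1254 + 24221\right) \left(-15906 + 23683\right) = 22967 \cdot 7777 = 178614359$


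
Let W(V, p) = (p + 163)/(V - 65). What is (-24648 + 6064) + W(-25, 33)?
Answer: -836378/45 ≈ -18586.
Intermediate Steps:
W(V, p) = (163 + p)/(-65 + V)
(-24648 + 6064) + W(-25, 33) = (-24648 + 6064) + (163 + 33)/(-65 - 25) = -18584 + 196/(-90) = -18584 - 1/90*196 = -18584 - 98/45 = -836378/45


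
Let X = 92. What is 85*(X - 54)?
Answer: 3230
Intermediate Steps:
85*(X - 54) = 85*(92 - 54) = 85*38 = 3230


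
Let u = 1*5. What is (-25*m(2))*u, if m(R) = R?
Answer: -250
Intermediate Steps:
u = 5
(-25*m(2))*u = -25*2*5 = -50*5 = -250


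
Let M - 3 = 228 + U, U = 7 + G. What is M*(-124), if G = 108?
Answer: -42904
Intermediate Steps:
U = 115 (U = 7 + 108 = 115)
M = 346 (M = 3 + (228 + 115) = 3 + 343 = 346)
M*(-124) = 346*(-124) = -42904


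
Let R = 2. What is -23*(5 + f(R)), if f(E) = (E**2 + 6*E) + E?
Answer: -529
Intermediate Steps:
f(E) = E**2 + 7*E
-23*(5 + f(R)) = -23*(5 + 2*(7 + 2)) = -23*(5 + 2*9) = -23*(5 + 18) = -23*23 = -529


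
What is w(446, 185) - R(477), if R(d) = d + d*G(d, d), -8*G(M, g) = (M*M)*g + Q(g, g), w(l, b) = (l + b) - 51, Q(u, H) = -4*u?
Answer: 51768536549/8 ≈ 6.4711e+9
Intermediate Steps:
w(l, b) = -51 + b + l (w(l, b) = (b + l) - 51 = -51 + b + l)
G(M, g) = g/2 - g*M²/8 (G(M, g) = -((M*M)*g - 4*g)/8 = -(M²*g - 4*g)/8 = -(g*M² - 4*g)/8 = -(-4*g + g*M²)/8 = g/2 - g*M²/8)
R(d) = d + d²*(4 - d²)/8 (R(d) = d + d*(d*(4 - d²)/8) = d + d²*(4 - d²)/8)
w(446, 185) - R(477) = (-51 + 185 + 446) - 477*(8 - 1*477³ + 4*477)/8 = 580 - 477*(8 - 1*108531333 + 1908)/8 = 580 - 477*(8 - 108531333 + 1908)/8 = 580 - 477*(-108529417)/8 = 580 - 1*(-51768531909/8) = 580 + 51768531909/8 = 51768536549/8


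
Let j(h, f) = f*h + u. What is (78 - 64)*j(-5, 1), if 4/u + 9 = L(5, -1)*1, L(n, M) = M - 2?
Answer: -224/3 ≈ -74.667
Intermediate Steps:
L(n, M) = -2 + M
u = -1/3 (u = 4/(-9 + (-2 - 1)*1) = 4/(-9 - 3*1) = 4/(-9 - 3) = 4/(-12) = 4*(-1/12) = -1/3 ≈ -0.33333)
j(h, f) = -1/3 + f*h (j(h, f) = f*h - 1/3 = -1/3 + f*h)
(78 - 64)*j(-5, 1) = (78 - 64)*(-1/3 + 1*(-5)) = 14*(-1/3 - 5) = 14*(-16/3) = -224/3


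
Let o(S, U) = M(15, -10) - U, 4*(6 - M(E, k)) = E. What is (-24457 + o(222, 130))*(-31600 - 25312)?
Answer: 1399167292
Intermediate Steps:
M(E, k) = 6 - E/4
o(S, U) = 9/4 - U (o(S, U) = (6 - ¼*15) - U = (6 - 15/4) - U = 9/4 - U)
(-24457 + o(222, 130))*(-31600 - 25312) = (-24457 + (9/4 - 1*130))*(-31600 - 25312) = (-24457 + (9/4 - 130))*(-56912) = (-24457 - 511/4)*(-56912) = -98339/4*(-56912) = 1399167292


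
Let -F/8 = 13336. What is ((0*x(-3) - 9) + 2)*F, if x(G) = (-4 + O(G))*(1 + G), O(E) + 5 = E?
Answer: 746816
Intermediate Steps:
F = -106688 (F = -8*13336 = -106688)
O(E) = -5 + E
x(G) = (1 + G)*(-9 + G) (x(G) = (-4 + (-5 + G))*(1 + G) = (-9 + G)*(1 + G) = (1 + G)*(-9 + G))
((0*x(-3) - 9) + 2)*F = ((0*(-9 + (-3)² - 8*(-3)) - 9) + 2)*(-106688) = ((0*(-9 + 9 + 24) - 9) + 2)*(-106688) = ((0*24 - 9) + 2)*(-106688) = ((0 - 9) + 2)*(-106688) = (-9 + 2)*(-106688) = -7*(-106688) = 746816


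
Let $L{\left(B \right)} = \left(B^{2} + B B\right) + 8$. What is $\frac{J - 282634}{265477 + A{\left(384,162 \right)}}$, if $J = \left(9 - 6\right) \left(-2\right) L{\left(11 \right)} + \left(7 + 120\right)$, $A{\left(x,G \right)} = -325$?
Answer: $- \frac{94669}{88384} \approx -1.0711$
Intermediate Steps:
$L{\left(B \right)} = 8 + 2 B^{2}$ ($L{\left(B \right)} = \left(B^{2} + B^{2}\right) + 8 = 2 B^{2} + 8 = 8 + 2 B^{2}$)
$J = -1373$ ($J = \left(9 - 6\right) \left(-2\right) \left(8 + 2 \cdot 11^{2}\right) + \left(7 + 120\right) = 3 \left(-2\right) \left(8 + 2 \cdot 121\right) + 127 = - 6 \left(8 + 242\right) + 127 = \left(-6\right) 250 + 127 = -1500 + 127 = -1373$)
$\frac{J - 282634}{265477 + A{\left(384,162 \right)}} = \frac{-1373 - 282634}{265477 - 325} = - \frac{284007}{265152} = \left(-284007\right) \frac{1}{265152} = - \frac{94669}{88384}$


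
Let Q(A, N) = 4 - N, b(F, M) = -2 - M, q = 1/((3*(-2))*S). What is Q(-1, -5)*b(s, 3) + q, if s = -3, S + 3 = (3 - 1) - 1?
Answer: -539/12 ≈ -44.917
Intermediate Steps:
S = -2 (S = -3 + ((3 - 1) - 1) = -3 + (2 - 1) = -3 + 1 = -2)
q = 1/12 (q = 1/((3*(-2))*(-2)) = 1/(-6*(-2)) = 1/12 ≈ 0.083333)
Q(-1, -5)*b(s, 3) + q = (4 - 1*(-5))*(-2 - 1*3) + 1/12 = (4 + 5)*(-2 - 3) + 1/12 = 9*(-5) + 1/12 = -45 + 1/12 = -539/12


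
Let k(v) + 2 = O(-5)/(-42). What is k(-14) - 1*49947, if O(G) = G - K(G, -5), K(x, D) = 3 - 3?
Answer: -2097853/42 ≈ -49949.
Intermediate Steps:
K(x, D) = 0
O(G) = G (O(G) = G - 1*0 = G + 0 = G)
k(v) = -79/42 (k(v) = -2 - 5/(-42) = -2 - 5*(-1/42) = -2 + 5/42 = -79/42)
k(-14) - 1*49947 = -79/42 - 1*49947 = -79/42 - 49947 = -2097853/42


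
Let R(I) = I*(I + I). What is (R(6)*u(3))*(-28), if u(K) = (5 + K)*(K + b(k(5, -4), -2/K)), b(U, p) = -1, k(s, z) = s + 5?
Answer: -32256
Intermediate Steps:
k(s, z) = 5 + s
R(I) = 2*I² (R(I) = I*(2*I) = 2*I²)
u(K) = (-1 + K)*(5 + K) (u(K) = (5 + K)*(K - 1) = (5 + K)*(-1 + K) = (-1 + K)*(5 + K))
(R(6)*u(3))*(-28) = ((2*6²)*(-5 + 3² + 4*3))*(-28) = ((2*36)*(-5 + 9 + 12))*(-28) = (72*16)*(-28) = 1152*(-28) = -32256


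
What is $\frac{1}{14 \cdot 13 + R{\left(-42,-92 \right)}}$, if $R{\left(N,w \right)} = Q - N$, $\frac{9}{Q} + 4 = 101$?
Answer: $\frac{97}{21737} \approx 0.0044624$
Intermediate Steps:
$Q = \frac{9}{97}$ ($Q = \frac{9}{-4 + 101} = \frac{9}{97} \approx 0.092783$)
$R{\left(N,w \right)} = \frac{9}{97} - N$
$\frac{1}{14 \cdot 13 + R{\left(-42,-92 \right)}} = \frac{1}{14 \cdot 13 + \left(\frac{9}{97} - -42\right)} = \frac{1}{182 + \left(\frac{9}{97} + 42\right)} = \frac{1}{182 + \frac{4083}{97}} = \frac{1}{\frac{21737}{97}} = \frac{97}{21737}$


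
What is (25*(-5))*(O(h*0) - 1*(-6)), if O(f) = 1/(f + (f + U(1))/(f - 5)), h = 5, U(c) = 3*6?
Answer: -12875/18 ≈ -715.28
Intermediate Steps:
U(c) = 18
O(f) = 1/(f + (18 + f)/(-5 + f)) (O(f) = 1/(f + (f + 18)/(f - 5)) = 1/(f + (18 + f)/(-5 + f)))
(25*(-5))*(O(h*0) - 1*(-6)) = (25*(-5))*((-5 + 5*0)/(18 + (5*0)² - 20*0) - 1*(-6)) = -125*((-5 + 0)/(18 + 0² - 4*0) + 6) = -125*(-5/(18 + 0 + 0) + 6) = -125*(-5/18 + 6) = -125*103/18 = -12875/18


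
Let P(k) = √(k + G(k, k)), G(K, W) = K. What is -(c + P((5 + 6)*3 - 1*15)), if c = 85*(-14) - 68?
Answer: 1252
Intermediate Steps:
P(k) = √2*√k (P(k) = √(k + k) = √(2*k) = √2*√k)
c = -1258 (c = -1190 - 68 = -1258)
-(c + P((5 + 6)*3 - 1*15)) = -(-1258 + √2*√((5 + 6)*3 - 1*15)) = -(-1258 + √2*√(11*3 - 15)) = -(-1258 + √2*√(33 - 15)) = -(-1258 + √2*√18) = -(-1258 + √2*(3*√2)) = -(-1258 + 6) = -1*(-1252) = 1252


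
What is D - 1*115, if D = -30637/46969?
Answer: -5432072/46969 ≈ -115.65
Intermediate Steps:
D = -30637/46969 (D = -30637*1/46969 = -30637/46969 ≈ -0.65228)
D - 1*115 = -30637/46969 - 1*115 = -30637/46969 - 115 = -5432072/46969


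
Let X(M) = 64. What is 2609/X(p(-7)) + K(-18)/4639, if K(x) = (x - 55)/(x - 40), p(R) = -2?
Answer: 350993715/8609984 ≈ 40.766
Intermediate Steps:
K(x) = (-55 + x)/(-40 + x)
2609/X(p(-7)) + K(-18)/4639 = 2609/64 + ((-55 - 18)/(-40 - 18))/4639 = 2609*(1/64) + (-73/(-58))*(1/4639) = 2609/64 - 1/58*(-73)*(1/4639) = 2609/64 + (73/58)*(1/4639) = 2609/64 + 73/269062 = 350993715/8609984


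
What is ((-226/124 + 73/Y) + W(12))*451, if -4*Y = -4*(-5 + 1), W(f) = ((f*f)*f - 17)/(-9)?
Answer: -105788815/1116 ≈ -94793.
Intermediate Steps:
W(f) = 17/9 - f**3/9 (W(f) = (f**2*f - 17)*(-1/9) = (f**3 - 17)*(-1/9) = (-17 + f**3)*(-1/9) = 17/9 - f**3/9)
Y = -4 (Y = -(-1)*(-5 + 1) = -(-1)*(-4) = -1/4*16 = -4)
((-226/124 + 73/Y) + W(12))*451 = ((-226/124 + 73/(-4)) + (17/9 - 1/9*12**3))*451 = ((-226*1/124 + 73*(-1/4)) + (17/9 - 1/9*1728))*451 = ((-113/62 - 73/4) + (17/9 - 192))*451 = (-2489/124 - 1711/9)*451 = -234565/1116*451 = -105788815/1116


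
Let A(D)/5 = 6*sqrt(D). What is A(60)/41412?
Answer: 5*sqrt(15)/3451 ≈ 0.0056114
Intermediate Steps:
A(D) = 30*sqrt(D) (A(D) = 5*(6*sqrt(D)) = 30*sqrt(D))
A(60)/41412 = (30*sqrt(60))/41412 = (30*(2*sqrt(15)))*(1/41412) = (60*sqrt(15))*(1/41412) = 5*sqrt(15)/3451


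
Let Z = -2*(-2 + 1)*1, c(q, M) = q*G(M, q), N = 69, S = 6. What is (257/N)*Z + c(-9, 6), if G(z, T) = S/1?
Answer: -3212/69 ≈ -46.551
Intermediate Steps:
G(z, T) = 6 (G(z, T) = 6/1 = 6*1 = 6)
c(q, M) = 6*q (c(q, M) = q*6 = 6*q)
Z = 2 (Z = -2*(-1)*1 = 2*1 = 2)
(257/N)*Z + c(-9, 6) = (257/69)*2 + 6*(-9) = (257*(1/69))*2 - 54 = (257/69)*2 - 54 = 514/69 - 54 = -3212/69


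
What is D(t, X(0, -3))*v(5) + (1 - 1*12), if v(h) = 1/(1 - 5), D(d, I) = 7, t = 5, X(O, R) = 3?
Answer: -51/4 ≈ -12.750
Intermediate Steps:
v(h) = -1/4 (v(h) = 1/(-4) = -1/4)
D(t, X(0, -3))*v(5) + (1 - 1*12) = 7*(-1/4) + (1 - 1*12) = -7/4 + (1 - 12) = -7/4 - 11 = -51/4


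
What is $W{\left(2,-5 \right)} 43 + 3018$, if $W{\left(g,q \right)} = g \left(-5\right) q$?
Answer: $5168$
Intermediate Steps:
$W{\left(g,q \right)} = - 5 g q$
$W{\left(2,-5 \right)} 43 + 3018 = \left(-5\right) 2 \left(-5\right) 43 + 3018 = 50 \cdot 43 + 3018 = 2150 + 3018 = 5168$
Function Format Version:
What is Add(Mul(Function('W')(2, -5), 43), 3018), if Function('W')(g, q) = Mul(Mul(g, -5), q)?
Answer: 5168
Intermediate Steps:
Function('W')(g, q) = Mul(-5, g, q) (Function('W')(g, q) = Mul(Mul(-5, g), q) = Mul(-5, g, q))
Add(Mul(Function('W')(2, -5), 43), 3018) = Add(Mul(Mul(-5, 2, -5), 43), 3018) = Add(Mul(50, 43), 3018) = Add(2150, 3018) = 5168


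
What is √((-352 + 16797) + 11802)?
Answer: √28247 ≈ 168.07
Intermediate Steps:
√((-352 + 16797) + 11802) = √(16445 + 11802) = √28247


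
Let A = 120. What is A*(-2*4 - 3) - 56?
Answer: -1376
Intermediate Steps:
A*(-2*4 - 3) - 56 = 120*(-2*4 - 3) - 56 = 120*(-8 - 3) - 56 = 120*(-11) - 56 = -1320 - 56 = -1376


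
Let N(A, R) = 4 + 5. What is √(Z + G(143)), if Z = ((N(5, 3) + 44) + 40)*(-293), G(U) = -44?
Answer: 7*I*√557 ≈ 165.21*I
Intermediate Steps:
N(A, R) = 9
Z = -27249 (Z = ((9 + 44) + 40)*(-293) = (53 + 40)*(-293) = 93*(-293) = -27249)
√(Z + G(143)) = √(-27249 - 44) = √(-27293) = 7*I*√557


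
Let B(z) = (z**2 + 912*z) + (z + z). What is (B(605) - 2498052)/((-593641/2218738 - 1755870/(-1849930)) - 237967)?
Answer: 648125522865819538/97673513077410785 ≈ 6.6356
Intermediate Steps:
B(z) = z**2 + 914*z (B(z) = (z**2 + 912*z) + 2*z = z**2 + 914*z)
(B(605) - 2498052)/((-593641/2218738 - 1755870/(-1849930)) - 237967) = (605*(914 + 605) - 2498052)/((-593641/2218738 - 1755870/(-1849930)) - 237967) = (605*1519 - 2498052)/((-593641*1/2218738 - 1755870*(-1/1849930)) - 237967) = (918995 - 2498052)/((-593641/2218738 + 175587/184993) - 237967) = -1579057/(279762119693/410450998834 - 237967) = -1579057/(-97673513077410785/410450998834) = -1579057*(-410450998834/97673513077410785) = 648125522865819538/97673513077410785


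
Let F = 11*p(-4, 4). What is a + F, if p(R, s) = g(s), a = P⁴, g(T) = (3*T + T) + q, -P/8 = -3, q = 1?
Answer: 331963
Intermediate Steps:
P = 24 (P = -8*(-3) = 24)
g(T) = 1 + 4*T (g(T) = (3*T + T) + 1 = 4*T + 1 = 1 + 4*T)
a = 331776 (a = 24⁴ = 331776)
p(R, s) = 1 + 4*s
F = 187 (F = 11*(1 + 4*4) = 11*(1 + 16) = 11*17 = 187)
a + F = 331776 + 187 = 331963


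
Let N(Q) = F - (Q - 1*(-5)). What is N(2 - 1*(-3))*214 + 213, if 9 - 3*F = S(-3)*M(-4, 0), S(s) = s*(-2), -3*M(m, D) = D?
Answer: -1285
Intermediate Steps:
M(m, D) = -D/3
S(s) = -2*s
F = 3 (F = 3 - (-2*(-3))*(-⅓*0)/3 = 3 - 2*0 = 3 - ⅓*0 = 3 + 0 = 3)
N(Q) = -2 - Q (N(Q) = 3 - (Q - 1*(-5)) = 3 - (Q + 5) = 3 - (5 + Q) = 3 + (-5 - Q) = -2 - Q)
N(2 - 1*(-3))*214 + 213 = (-2 - (2 - 1*(-3)))*214 + 213 = (-2 - (2 + 3))*214 + 213 = (-2 - 1*5)*214 + 213 = (-2 - 5)*214 + 213 = -7*214 + 213 = -1498 + 213 = -1285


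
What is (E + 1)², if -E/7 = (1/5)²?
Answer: 324/625 ≈ 0.51840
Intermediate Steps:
E = -7/25 (E = -7*(1/5)² = -7*(⅕)² = -7*1/25 = -7/25 ≈ -0.28000)
(E + 1)² = (-7/25 + 1)² = (18/25)² = 324/625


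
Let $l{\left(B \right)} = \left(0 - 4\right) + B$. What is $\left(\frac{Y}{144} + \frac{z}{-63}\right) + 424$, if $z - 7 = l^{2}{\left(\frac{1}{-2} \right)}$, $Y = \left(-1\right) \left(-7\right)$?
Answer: $\frac{47445}{112} \approx 423.62$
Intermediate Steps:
$Y = 7$
$l{\left(B \right)} = -4 + B$
$z = \frac{109}{4}$ ($z = 7 + \left(-4 + \frac{1}{-2}\right)^{2} = 7 + \left(-4 - \frac{1}{2}\right)^{2} = 7 + \left(- \frac{9}{2}\right)^{2} = 7 + \frac{81}{4} = \frac{109}{4} \approx 27.25$)
$\left(\frac{Y}{144} + \frac{z}{-63}\right) + 424 = \left(\frac{7}{144} + \frac{109}{4 \left(-63\right)}\right) + 424 = \left(7 \cdot \frac{1}{144} + \frac{109}{4} \left(- \frac{1}{63}\right)\right) + 424 = \left(\frac{7}{144} - \frac{109}{252}\right) + 424 = - \frac{43}{112} + 424 = \frac{47445}{112}$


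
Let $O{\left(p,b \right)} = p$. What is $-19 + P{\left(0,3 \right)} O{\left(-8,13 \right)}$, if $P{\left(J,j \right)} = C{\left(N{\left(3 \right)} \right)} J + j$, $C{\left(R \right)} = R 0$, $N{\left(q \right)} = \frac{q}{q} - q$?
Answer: $-43$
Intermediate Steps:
$N{\left(q \right)} = 1 - q$
$C{\left(R \right)} = 0$
$P{\left(J,j \right)} = j$ ($P{\left(J,j \right)} = 0 J + j = 0 + j = j$)
$-19 + P{\left(0,3 \right)} O{\left(-8,13 \right)} = -19 + 3 \left(-8\right) = -19 - 24 = -43$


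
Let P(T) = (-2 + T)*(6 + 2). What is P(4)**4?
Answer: 65536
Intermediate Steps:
P(T) = -16 + 8*T (P(T) = (-2 + T)*8 = -16 + 8*T)
P(4)**4 = (-16 + 8*4)**4 = (-16 + 32)**4 = 16**4 = 65536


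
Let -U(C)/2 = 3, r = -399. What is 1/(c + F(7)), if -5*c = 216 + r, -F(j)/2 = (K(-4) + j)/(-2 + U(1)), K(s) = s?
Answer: 20/747 ≈ 0.026774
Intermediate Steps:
U(C) = -6 (U(C) = -2*3 = -6)
F(j) = -1 + j/4 (F(j) = -2*(-4 + j)/(-2 - 6) = -2*(-4 + j)/(-8) = -2*(-4 + j)*(-1)/8 = -2*(1/2 - j/8) = -1 + j/4)
c = 183/5 (c = -(216 - 399)/5 = -1/5*(-183) = 183/5 ≈ 36.600)
1/(c + F(7)) = 1/(183/5 + (-1 + (1/4)*7)) = 1/(183/5 + (-1 + 7/4)) = 1/(183/5 + 3/4) = 1/(747/20) = 20/747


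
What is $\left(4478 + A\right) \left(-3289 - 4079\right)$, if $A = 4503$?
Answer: $-66172008$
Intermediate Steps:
$\left(4478 + A\right) \left(-3289 - 4079\right) = \left(4478 + 4503\right) \left(-3289 - 4079\right) = 8981 \left(-7368\right) = -66172008$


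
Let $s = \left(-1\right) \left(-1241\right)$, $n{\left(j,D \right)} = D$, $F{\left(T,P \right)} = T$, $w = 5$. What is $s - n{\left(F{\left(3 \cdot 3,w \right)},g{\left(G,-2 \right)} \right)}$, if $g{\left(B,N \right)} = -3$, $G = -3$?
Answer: $1244$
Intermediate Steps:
$s = 1241$
$s - n{\left(F{\left(3 \cdot 3,w \right)},g{\left(G,-2 \right)} \right)} = 1241 - -3 = 1241 + 3 = 1244$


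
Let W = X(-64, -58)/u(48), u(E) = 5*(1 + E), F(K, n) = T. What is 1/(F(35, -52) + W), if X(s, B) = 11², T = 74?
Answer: 245/18251 ≈ 0.013424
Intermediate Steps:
F(K, n) = 74
X(s, B) = 121
u(E) = 5 + 5*E
W = 121/245 (W = 121/(5 + 5*48) = 121/(5 + 240) = 121/245 ≈ 0.49388)
1/(F(35, -52) + W) = 1/(74 + 121/245) = 1/(18251/245) = 245/18251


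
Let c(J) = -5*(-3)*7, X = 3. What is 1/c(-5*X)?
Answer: 1/105 ≈ 0.0095238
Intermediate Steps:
c(J) = 105 (c(J) = 15*7 = 105)
1/c(-5*X) = 1/105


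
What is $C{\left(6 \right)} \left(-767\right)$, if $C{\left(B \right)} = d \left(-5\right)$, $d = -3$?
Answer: $-11505$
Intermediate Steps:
$C{\left(B \right)} = 15$ ($C{\left(B \right)} = \left(-3\right) \left(-5\right) = 15$)
$C{\left(6 \right)} \left(-767\right) = 15 \left(-767\right) = -11505$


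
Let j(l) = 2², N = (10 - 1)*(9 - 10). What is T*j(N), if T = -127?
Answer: -508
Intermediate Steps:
N = -9 (N = 9*(-1) = -9)
j(l) = 4
T*j(N) = -127*4 = -508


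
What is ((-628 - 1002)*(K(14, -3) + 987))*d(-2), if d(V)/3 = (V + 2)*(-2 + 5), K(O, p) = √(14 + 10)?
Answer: 0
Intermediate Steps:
K(O, p) = 2*√6 (K(O, p) = √24 = 2*√6)
d(V) = 18 + 9*V (d(V) = 3*((V + 2)*(-2 + 5)) = 3*((2 + V)*3) = 3*(6 + 3*V) = 18 + 9*V)
((-628 - 1002)*(K(14, -3) + 987))*d(-2) = ((-628 - 1002)*(2*√6 + 987))*(18 + 9*(-2)) = (-1630*(987 + 2*√6))*(18 - 18) = (-1608810 - 3260*√6)*0 = 0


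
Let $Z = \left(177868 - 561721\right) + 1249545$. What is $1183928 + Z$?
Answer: $2049620$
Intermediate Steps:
$Z = 865692$ ($Z = -383853 + 1249545 = 865692$)
$1183928 + Z = 1183928 + 865692 = 2049620$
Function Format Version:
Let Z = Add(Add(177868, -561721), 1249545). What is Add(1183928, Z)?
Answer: 2049620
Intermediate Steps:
Z = 865692 (Z = Add(-383853, 1249545) = 865692)
Add(1183928, Z) = Add(1183928, 865692) = 2049620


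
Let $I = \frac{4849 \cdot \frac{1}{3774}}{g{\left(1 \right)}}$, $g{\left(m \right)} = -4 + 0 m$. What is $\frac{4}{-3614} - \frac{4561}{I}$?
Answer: $\frac{9570546238}{674011} \approx 14199.0$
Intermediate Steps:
$g{\left(m \right)} = -4$ ($g{\left(m \right)} = -4 + 0 = -4$)
$I = - \frac{4849}{15096}$ ($I = \frac{4849 \cdot \frac{1}{3774}}{-4} = 4849 \cdot \frac{1}{3774} \left(- \frac{1}{4}\right) = \frac{4849}{3774} \left(- \frac{1}{4}\right) = - \frac{4849}{15096} \approx -0.32121$)
$\frac{4}{-3614} - \frac{4561}{I} = \frac{4}{-3614} - \frac{4561}{- \frac{4849}{15096}} = 4 \left(- \frac{1}{3614}\right) - - \frac{68852856}{4849} = - \frac{2}{1807} + \frac{68852856}{4849} = \frac{9570546238}{674011}$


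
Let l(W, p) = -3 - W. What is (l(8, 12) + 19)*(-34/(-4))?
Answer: 68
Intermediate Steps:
(l(8, 12) + 19)*(-34/(-4)) = ((-3 - 1*8) + 19)*(-34/(-4)) = ((-3 - 8) + 19)*(-34*(-¼)) = (-11 + 19)*(17/2) = 8*(17/2) = 68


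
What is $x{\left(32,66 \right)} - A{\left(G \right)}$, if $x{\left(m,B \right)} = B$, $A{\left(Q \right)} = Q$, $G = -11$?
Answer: $77$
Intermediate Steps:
$x{\left(32,66 \right)} - A{\left(G \right)} = 66 - -11 = 66 + 11 = 77$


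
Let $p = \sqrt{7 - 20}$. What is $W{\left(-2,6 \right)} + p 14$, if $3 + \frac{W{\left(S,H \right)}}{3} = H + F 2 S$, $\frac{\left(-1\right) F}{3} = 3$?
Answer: $117 + 14 i \sqrt{13} \approx 117.0 + 50.478 i$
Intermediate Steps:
$F = -9$ ($F = \left(-3\right) 3 = -9$)
$W{\left(S,H \right)} = -9 - 54 S + 3 H$ ($W{\left(S,H \right)} = -9 + 3 \left(H - 9 \cdot 2 S\right) = -9 + 3 \left(H - 18 S\right) = -9 + \left(- 54 S + 3 H\right) = -9 - 54 S + 3 H$)
$p = i \sqrt{13}$ ($p = \sqrt{-13} = i \sqrt{13} \approx 3.6056 i$)
$W{\left(-2,6 \right)} + p 14 = \left(-9 - -108 + 3 \cdot 6\right) + i \sqrt{13} \cdot 14 = \left(-9 + 108 + 18\right) + 14 i \sqrt{13} = 117 + 14 i \sqrt{13}$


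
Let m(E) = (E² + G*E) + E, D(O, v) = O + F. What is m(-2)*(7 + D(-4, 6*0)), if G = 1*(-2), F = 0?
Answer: 18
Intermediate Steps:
G = -2
D(O, v) = O (D(O, v) = O + 0 = O)
m(E) = E² - E (m(E) = (E² - 2*E) + E = E² - E)
m(-2)*(7 + D(-4, 6*0)) = (-2*(-1 - 2))*(7 - 4) = -2*(-3)*3 = 6*3 = 18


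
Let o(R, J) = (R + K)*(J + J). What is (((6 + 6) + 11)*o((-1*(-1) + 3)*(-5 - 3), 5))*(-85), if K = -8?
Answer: 782000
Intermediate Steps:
o(R, J) = 2*J*(-8 + R) (o(R, J) = (R - 8)*(J + J) = (-8 + R)*(2*J) = 2*J*(-8 + R))
(((6 + 6) + 11)*o((-1*(-1) + 3)*(-5 - 3), 5))*(-85) = (((6 + 6) + 11)*(2*5*(-8 + (-1*(-1) + 3)*(-5 - 3))))*(-85) = ((12 + 11)*(2*5*(-8 + (1 + 3)*(-8))))*(-85) = (23*(2*5*(-8 + 4*(-8))))*(-85) = (23*(2*5*(-8 - 32)))*(-85) = (23*(2*5*(-40)))*(-85) = (23*(-400))*(-85) = -9200*(-85) = 782000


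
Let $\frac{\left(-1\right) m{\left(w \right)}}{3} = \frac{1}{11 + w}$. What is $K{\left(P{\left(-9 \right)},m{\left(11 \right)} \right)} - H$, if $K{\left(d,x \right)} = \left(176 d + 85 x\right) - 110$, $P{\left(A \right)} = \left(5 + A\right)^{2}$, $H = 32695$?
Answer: $- \frac{660013}{22} \approx -30001.0$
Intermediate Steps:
$m{\left(w \right)} = - \frac{3}{11 + w}$
$K{\left(d,x \right)} = -110 + 85 x + 176 d$ ($K{\left(d,x \right)} = \left(85 x + 176 d\right) - 110 = -110 + 85 x + 176 d$)
$K{\left(P{\left(-9 \right)},m{\left(11 \right)} \right)} - H = \left(-110 + 85 \left(- \frac{3}{11 + 11}\right) + 176 \left(5 - 9\right)^{2}\right) - 32695 = \left(-110 + 85 \left(- \frac{3}{22}\right) + 176 \left(-4\right)^{2}\right) - 32695 = \left(-110 + 85 \left(\left(-3\right) \frac{1}{22}\right) + 176 \cdot 16\right) - 32695 = \left(-110 + 85 \left(- \frac{3}{22}\right) + 2816\right) - 32695 = \left(-110 - \frac{255}{22} + 2816\right) - 32695 = \frac{59277}{22} - 32695 = - \frac{660013}{22}$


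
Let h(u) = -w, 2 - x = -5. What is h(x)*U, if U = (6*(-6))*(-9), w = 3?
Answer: -972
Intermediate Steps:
x = 7 (x = 2 - 1*(-5) = 2 + 5 = 7)
U = 324 (U = -36*(-9) = 324)
h(u) = -3 (h(u) = -1*3 = -3)
h(x)*U = -3*324 = -972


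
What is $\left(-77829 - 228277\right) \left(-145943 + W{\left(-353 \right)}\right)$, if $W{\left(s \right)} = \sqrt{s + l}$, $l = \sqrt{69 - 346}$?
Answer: $44674027958 - 306106 \sqrt{-353 + i \sqrt{277}} \approx 4.4674 \cdot 10^{10} - 5.7528 \cdot 10^{6} i$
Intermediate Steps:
$l = i \sqrt{277}$ ($l = \sqrt{-277} = i \sqrt{277} \approx 16.643 i$)
$W{\left(s \right)} = \sqrt{s + i \sqrt{277}}$
$\left(-77829 - 228277\right) \left(-145943 + W{\left(-353 \right)}\right) = \left(-77829 - 228277\right) \left(-145943 + \sqrt{-353 + i \sqrt{277}}\right) = - 306106 \left(-145943 + \sqrt{-353 + i \sqrt{277}}\right) = 44674027958 - 306106 \sqrt{-353 + i \sqrt{277}}$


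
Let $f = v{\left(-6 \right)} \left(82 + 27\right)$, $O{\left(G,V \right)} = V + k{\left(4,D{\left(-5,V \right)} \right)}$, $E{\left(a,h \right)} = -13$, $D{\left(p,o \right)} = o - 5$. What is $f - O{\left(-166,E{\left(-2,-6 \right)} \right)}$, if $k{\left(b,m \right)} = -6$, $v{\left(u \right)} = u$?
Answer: $-635$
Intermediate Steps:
$D{\left(p,o \right)} = -5 + o$
$O{\left(G,V \right)} = -6 + V$ ($O{\left(G,V \right)} = V - 6 = -6 + V$)
$f = -654$ ($f = - 6 \left(82 + 27\right) = \left(-6\right) 109 = -654$)
$f - O{\left(-166,E{\left(-2,-6 \right)} \right)} = -654 - \left(-6 - 13\right) = -654 - -19 = -654 + 19 = -635$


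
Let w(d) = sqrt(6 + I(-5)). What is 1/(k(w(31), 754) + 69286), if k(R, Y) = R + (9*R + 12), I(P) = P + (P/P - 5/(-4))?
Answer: 69298/4802212479 - 5*sqrt(13)/4802212479 ≈ 1.4427e-5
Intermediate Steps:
I(P) = 9/4 + P (I(P) = P + (1 - 5*(-1/4)) = P + (1 + 5/4) = P + 9/4 = 9/4 + P)
w(d) = sqrt(13)/2 (w(d) = sqrt(6 + (9/4 - 5)) = sqrt(6 - 11/4) = sqrt(13/4) = sqrt(13)/2)
k(R, Y) = 12 + 10*R (k(R, Y) = R + (12 + 9*R) = 12 + 10*R)
1/(k(w(31), 754) + 69286) = 1/((12 + 10*(sqrt(13)/2)) + 69286) = 1/((12 + 5*sqrt(13)) + 69286) = 1/(69298 + 5*sqrt(13))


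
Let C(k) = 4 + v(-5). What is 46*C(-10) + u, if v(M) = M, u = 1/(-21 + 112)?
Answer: -4185/91 ≈ -45.989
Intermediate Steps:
u = 1/91 ≈ 0.010989
C(k) = -1 (C(k) = 4 - 5 = -1)
46*C(-10) + u = 46*(-1) + 1/91 = -46 + 1/91 = -4185/91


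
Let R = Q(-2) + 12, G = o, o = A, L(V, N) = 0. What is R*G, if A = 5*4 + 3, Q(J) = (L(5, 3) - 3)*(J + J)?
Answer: 552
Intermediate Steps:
Q(J) = -6*J (Q(J) = (0 - 3)*(J + J) = -6*J)
A = 23 (A = 20 + 3 = 23)
o = 23
G = 23
R = 24 (R = -6*(-2) + 12 = 12 + 12 = 24)
R*G = 24*23 = 552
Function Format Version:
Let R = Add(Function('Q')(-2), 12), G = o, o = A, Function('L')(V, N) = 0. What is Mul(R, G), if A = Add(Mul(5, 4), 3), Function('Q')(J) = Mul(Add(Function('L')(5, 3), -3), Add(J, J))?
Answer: 552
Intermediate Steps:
Function('Q')(J) = Mul(-6, J) (Function('Q')(J) = Mul(Add(0, -3), Add(J, J)) = Mul(-3, Mul(2, J)) = Mul(-6, J))
A = 23 (A = Add(20, 3) = 23)
o = 23
G = 23
R = 24 (R = Add(Mul(-6, -2), 12) = Add(12, 12) = 24)
Mul(R, G) = Mul(24, 23) = 552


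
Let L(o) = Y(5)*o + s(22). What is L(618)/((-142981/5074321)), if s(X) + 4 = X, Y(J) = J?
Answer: -15770989668/142981 ≈ -1.1030e+5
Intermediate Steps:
s(X) = -4 + X
L(o) = 18 + 5*o (L(o) = 5*o + (-4 + 22) = 5*o + 18 = 18 + 5*o)
L(618)/((-142981/5074321)) = (18 + 5*618)/((-142981/5074321)) = (18 + 3090)/((-142981*1/5074321)) = 3108/(-142981/5074321) = 3108*(-5074321/142981) = -15770989668/142981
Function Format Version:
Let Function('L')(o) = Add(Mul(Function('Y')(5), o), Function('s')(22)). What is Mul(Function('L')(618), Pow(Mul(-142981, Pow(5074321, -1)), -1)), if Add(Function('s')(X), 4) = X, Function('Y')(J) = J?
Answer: Rational(-15770989668, 142981) ≈ -1.1030e+5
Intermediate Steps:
Function('s')(X) = Add(-4, X)
Function('L')(o) = Add(18, Mul(5, o)) (Function('L')(o) = Add(Mul(5, o), Add(-4, 22)) = Add(Mul(5, o), 18) = Add(18, Mul(5, o)))
Mul(Function('L')(618), Pow(Mul(-142981, Pow(5074321, -1)), -1)) = Mul(Add(18, Mul(5, 618)), Pow(Mul(-142981, Pow(5074321, -1)), -1)) = Mul(Add(18, 3090), Pow(Mul(-142981, Rational(1, 5074321)), -1)) = Mul(3108, Pow(Rational(-142981, 5074321), -1)) = Mul(3108, Rational(-5074321, 142981)) = Rational(-15770989668, 142981)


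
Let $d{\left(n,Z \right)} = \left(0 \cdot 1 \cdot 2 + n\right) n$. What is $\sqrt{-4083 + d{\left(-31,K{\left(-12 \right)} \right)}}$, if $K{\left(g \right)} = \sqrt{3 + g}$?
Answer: $i \sqrt{3122} \approx 55.875 i$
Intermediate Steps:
$d{\left(n,Z \right)} = n^{2}$ ($d{\left(n,Z \right)} = \left(0 \cdot 2 + n\right) n = \left(0 + n\right) n = n n = n^{2}$)
$\sqrt{-4083 + d{\left(-31,K{\left(-12 \right)} \right)}} = \sqrt{-4083 + \left(-31\right)^{2}} = \sqrt{-4083 + 961} = \sqrt{-3122} = i \sqrt{3122}$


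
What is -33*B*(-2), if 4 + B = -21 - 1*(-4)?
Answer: -1386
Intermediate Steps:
B = -21 (B = -4 + (-21 - 1*(-4)) = -4 + (-21 + 4) = -4 - 17 = -21)
-33*B*(-2) = -33*(-21)*(-2) = 693*(-2) = -1386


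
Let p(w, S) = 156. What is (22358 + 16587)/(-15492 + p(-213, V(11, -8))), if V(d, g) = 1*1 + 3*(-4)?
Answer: -38945/15336 ≈ -2.5394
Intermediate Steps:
V(d, g) = -11 (V(d, g) = 1 - 12 = -11)
(22358 + 16587)/(-15492 + p(-213, V(11, -8))) = (22358 + 16587)/(-15492 + 156) = 38945/(-15336) = 38945*(-1/15336) = -38945/15336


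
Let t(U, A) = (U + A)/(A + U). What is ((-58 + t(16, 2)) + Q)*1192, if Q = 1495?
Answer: 1714096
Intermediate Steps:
t(U, A) = 1 (t(U, A) = (A + U)/(A + U) = 1)
((-58 + t(16, 2)) + Q)*1192 = ((-58 + 1) + 1495)*1192 = (-57 + 1495)*1192 = 1438*1192 = 1714096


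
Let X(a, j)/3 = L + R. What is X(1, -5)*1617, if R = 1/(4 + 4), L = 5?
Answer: 198891/8 ≈ 24861.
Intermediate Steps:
R = ⅛ (R = 1/8 = ⅛ ≈ 0.12500)
X(a, j) = 123/8 (X(a, j) = 3*(5 + ⅛) = 3*(41/8) = 123/8)
X(1, -5)*1617 = (123/8)*1617 = 198891/8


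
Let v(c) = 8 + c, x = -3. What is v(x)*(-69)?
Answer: -345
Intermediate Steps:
v(x)*(-69) = (8 - 3)*(-69) = 5*(-69) = -345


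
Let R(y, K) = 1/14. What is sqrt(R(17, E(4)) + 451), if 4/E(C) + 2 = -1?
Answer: sqrt(88410)/14 ≈ 21.238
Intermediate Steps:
E(C) = -4/3 (E(C) = 4/(-2 - 1) = 4/(-3) = 4*(-1/3) = -4/3)
R(y, K) = 1/14
sqrt(R(17, E(4)) + 451) = sqrt(1/14 + 451) = sqrt(6315/14) = sqrt(88410)/14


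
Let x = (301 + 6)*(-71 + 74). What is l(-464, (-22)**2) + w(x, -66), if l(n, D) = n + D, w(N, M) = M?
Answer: -46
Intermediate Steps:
x = 921 (x = 307*3 = 921)
l(n, D) = D + n
l(-464, (-22)**2) + w(x, -66) = ((-22)**2 - 464) - 66 = (484 - 464) - 66 = 20 - 66 = -46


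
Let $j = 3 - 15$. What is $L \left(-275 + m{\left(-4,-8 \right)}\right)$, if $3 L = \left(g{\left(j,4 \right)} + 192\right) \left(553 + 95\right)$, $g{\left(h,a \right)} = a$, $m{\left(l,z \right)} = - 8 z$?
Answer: $-8932896$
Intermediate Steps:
$j = -12$ ($j = 3 - 15 = -12$)
$L = 42336$ ($L = \frac{\left(4 + 192\right) \left(553 + 95\right)}{3} = \frac{196 \cdot 648}{3} = \frac{1}{3} \cdot 127008 = 42336$)
$L \left(-275 + m{\left(-4,-8 \right)}\right) = 42336 \left(-275 - -64\right) = 42336 \left(-275 + 64\right) = 42336 \left(-211\right) = -8932896$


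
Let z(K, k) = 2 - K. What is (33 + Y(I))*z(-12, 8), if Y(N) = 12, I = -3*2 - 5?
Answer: 630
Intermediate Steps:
I = -11 (I = -6 - 5 = -11)
(33 + Y(I))*z(-12, 8) = (33 + 12)*(2 - 1*(-12)) = 45*(2 + 12) = 45*14 = 630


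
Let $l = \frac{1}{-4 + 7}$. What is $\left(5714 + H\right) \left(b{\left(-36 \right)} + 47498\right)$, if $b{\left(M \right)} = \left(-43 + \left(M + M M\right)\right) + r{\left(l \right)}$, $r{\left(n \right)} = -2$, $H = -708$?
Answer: $243857278$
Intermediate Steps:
$l = \frac{1}{3} \approx 0.33333$
$b{\left(M \right)} = -45 + M + M^{2}$ ($b{\left(M \right)} = \left(-43 + \left(M + M M\right)\right) - 2 = \left(-43 + \left(M + M^{2}\right)\right) - 2 = \left(-43 + M + M^{2}\right) - 2 = -45 + M + M^{2}$)
$\left(5714 + H\right) \left(b{\left(-36 \right)} + 47498\right) = \left(5714 - 708\right) \left(\left(-45 - 36 + \left(-36\right)^{2}\right) + 47498\right) = 5006 \left(\left(-45 - 36 + 1296\right) + 47498\right) = 5006 \left(1215 + 47498\right) = 5006 \cdot 48713 = 243857278$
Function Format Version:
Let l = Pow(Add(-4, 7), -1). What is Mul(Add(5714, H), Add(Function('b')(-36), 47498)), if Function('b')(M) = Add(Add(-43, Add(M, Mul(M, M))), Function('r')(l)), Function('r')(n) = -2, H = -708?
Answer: 243857278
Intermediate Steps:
l = Rational(1, 3) (l = Pow(3, -1) = Rational(1, 3) ≈ 0.33333)
Function('b')(M) = Add(-45, M, Pow(M, 2)) (Function('b')(M) = Add(Add(-43, Add(M, Mul(M, M))), -2) = Add(Add(-43, Add(M, Pow(M, 2))), -2) = Add(Add(-43, M, Pow(M, 2)), -2) = Add(-45, M, Pow(M, 2)))
Mul(Add(5714, H), Add(Function('b')(-36), 47498)) = Mul(Add(5714, -708), Add(Add(-45, -36, Pow(-36, 2)), 47498)) = Mul(5006, Add(Add(-45, -36, 1296), 47498)) = Mul(5006, Add(1215, 47498)) = Mul(5006, 48713) = 243857278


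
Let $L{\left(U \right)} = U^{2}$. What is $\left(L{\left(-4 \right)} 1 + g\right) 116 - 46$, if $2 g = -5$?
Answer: $1520$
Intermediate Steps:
$g = - \frac{5}{2}$ ($g = \frac{1}{2} \left(-5\right) = - \frac{5}{2} \approx -2.5$)
$\left(L{\left(-4 \right)} 1 + g\right) 116 - 46 = \left(\left(-4\right)^{2} \cdot 1 - \frac{5}{2}\right) 116 - 46 = \left(16 \cdot 1 - \frac{5}{2}\right) 116 - 46 = \left(16 - \frac{5}{2}\right) 116 - 46 = \frac{27}{2} \cdot 116 - 46 = 1566 - 46 = 1520$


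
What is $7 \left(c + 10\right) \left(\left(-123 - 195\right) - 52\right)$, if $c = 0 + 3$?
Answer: $-33670$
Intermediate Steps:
$c = 3$
$7 \left(c + 10\right) \left(\left(-123 - 195\right) - 52\right) = 7 \left(3 + 10\right) \left(\left(-123 - 195\right) - 52\right) = 7 \cdot 13 \left(-318 - 52\right) = 91 \left(-370\right) = -33670$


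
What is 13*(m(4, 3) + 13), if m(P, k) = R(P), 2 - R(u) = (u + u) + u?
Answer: 39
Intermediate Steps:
R(u) = 2 - 3*u (R(u) = 2 - ((u + u) + u) = 2 - (2*u + u) = 2 - 3*u)
m(P, k) = 2 - 3*P
13*(m(4, 3) + 13) = 13*((2 - 3*4) + 13) = 13*((2 - 12) + 13) = 13*(-10 + 13) = 13*3 = 39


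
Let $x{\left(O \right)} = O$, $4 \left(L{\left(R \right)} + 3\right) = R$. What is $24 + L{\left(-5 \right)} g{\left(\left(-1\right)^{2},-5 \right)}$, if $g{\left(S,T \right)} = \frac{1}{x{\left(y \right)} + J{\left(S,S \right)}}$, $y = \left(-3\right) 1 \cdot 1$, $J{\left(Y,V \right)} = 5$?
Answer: $\frac{175}{8} \approx 21.875$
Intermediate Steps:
$L{\left(R \right)} = -3 + \frac{R}{4}$
$y = -3$ ($y = \left(-3\right) 1 = -3$)
$g{\left(S,T \right)} = \frac{1}{2}$ ($g{\left(S,T \right)} = \frac{1}{-3 + 5} = \frac{1}{2}$)
$24 + L{\left(-5 \right)} g{\left(\left(-1\right)^{2},-5 \right)} = 24 + \left(-3 + \frac{1}{4} \left(-5\right)\right) \frac{1}{2} = 24 + \left(-3 - \frac{5}{4}\right) \frac{1}{2} = 24 - \frac{17}{8} = \frac{175}{8}$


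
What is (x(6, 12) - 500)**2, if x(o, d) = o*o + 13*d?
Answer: 94864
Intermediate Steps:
x(o, d) = o**2 + 13*d
(x(6, 12) - 500)**2 = ((6**2 + 13*12) - 500)**2 = ((36 + 156) - 500)**2 = (192 - 500)**2 = (-308)**2 = 94864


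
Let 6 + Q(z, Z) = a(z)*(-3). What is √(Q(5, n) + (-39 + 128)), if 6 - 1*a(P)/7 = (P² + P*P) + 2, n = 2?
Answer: √1049 ≈ 32.388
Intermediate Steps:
a(P) = 28 - 14*P² (a(P) = 42 - 7*((P² + P*P) + 2) = 42 - 7*((P² + P²) + 2) = 42 - 7*(2*P² + 2) = 42 - 7*(2 + 2*P²) = 42 + (-14 - 14*P²) = 28 - 14*P²)
Q(z, Z) = -90 + 42*z² (Q(z, Z) = -6 + (28 - 14*z²)*(-3) = -6 + (-84 + 42*z²) = -90 + 42*z²)
√(Q(5, n) + (-39 + 128)) = √((-90 + 42*5²) + (-39 + 128)) = √((-90 + 42*25) + 89) = √((-90 + 1050) + 89) = √(960 + 89) = √1049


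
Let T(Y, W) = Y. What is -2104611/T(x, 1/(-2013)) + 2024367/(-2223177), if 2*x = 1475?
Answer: -3120277159873/1093062025 ≈ -2854.6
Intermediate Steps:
x = 1475/2 (x = (1/2)*1475 = 1475/2 ≈ 737.50)
-2104611/T(x, 1/(-2013)) + 2024367/(-2223177) = -2104611/1475/2 + 2024367/(-2223177) = -2104611*2/1475 + 2024367*(-1/2223177) = -4209222/1475 - 674789/741059 = -3120277159873/1093062025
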